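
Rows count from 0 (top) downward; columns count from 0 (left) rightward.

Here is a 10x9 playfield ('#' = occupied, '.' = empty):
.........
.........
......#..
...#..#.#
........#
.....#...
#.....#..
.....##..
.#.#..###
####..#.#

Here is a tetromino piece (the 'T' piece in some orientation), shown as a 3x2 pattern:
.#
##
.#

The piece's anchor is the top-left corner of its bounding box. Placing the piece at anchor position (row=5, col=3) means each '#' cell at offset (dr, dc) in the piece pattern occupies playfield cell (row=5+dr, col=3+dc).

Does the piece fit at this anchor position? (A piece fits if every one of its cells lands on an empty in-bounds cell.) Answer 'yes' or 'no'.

Check each piece cell at anchor (5, 3):
  offset (0,1) -> (5,4): empty -> OK
  offset (1,0) -> (6,3): empty -> OK
  offset (1,1) -> (6,4): empty -> OK
  offset (2,1) -> (7,4): empty -> OK
All cells valid: yes

Answer: yes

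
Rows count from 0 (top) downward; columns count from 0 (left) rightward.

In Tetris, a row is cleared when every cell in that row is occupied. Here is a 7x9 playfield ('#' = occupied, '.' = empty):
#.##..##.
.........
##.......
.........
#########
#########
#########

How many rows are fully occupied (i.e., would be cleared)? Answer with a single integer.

Answer: 3

Derivation:
Check each row:
  row 0: 4 empty cells -> not full
  row 1: 9 empty cells -> not full
  row 2: 7 empty cells -> not full
  row 3: 9 empty cells -> not full
  row 4: 0 empty cells -> FULL (clear)
  row 5: 0 empty cells -> FULL (clear)
  row 6: 0 empty cells -> FULL (clear)
Total rows cleared: 3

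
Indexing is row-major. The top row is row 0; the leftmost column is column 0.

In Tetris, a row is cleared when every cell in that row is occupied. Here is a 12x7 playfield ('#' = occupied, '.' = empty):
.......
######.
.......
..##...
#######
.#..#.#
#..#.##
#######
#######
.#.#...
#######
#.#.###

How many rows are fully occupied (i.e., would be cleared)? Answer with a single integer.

Answer: 4

Derivation:
Check each row:
  row 0: 7 empty cells -> not full
  row 1: 1 empty cell -> not full
  row 2: 7 empty cells -> not full
  row 3: 5 empty cells -> not full
  row 4: 0 empty cells -> FULL (clear)
  row 5: 4 empty cells -> not full
  row 6: 3 empty cells -> not full
  row 7: 0 empty cells -> FULL (clear)
  row 8: 0 empty cells -> FULL (clear)
  row 9: 5 empty cells -> not full
  row 10: 0 empty cells -> FULL (clear)
  row 11: 2 empty cells -> not full
Total rows cleared: 4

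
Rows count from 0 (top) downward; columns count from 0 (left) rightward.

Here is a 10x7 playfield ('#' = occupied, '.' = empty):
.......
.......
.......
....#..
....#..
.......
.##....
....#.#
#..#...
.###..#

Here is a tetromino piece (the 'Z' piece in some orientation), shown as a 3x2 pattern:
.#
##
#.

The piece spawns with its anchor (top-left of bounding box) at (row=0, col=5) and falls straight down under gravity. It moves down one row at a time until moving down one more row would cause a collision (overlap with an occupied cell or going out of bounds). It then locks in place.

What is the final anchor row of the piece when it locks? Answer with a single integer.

Spawn at (row=0, col=5). Try each row:
  row 0: fits
  row 1: fits
  row 2: fits
  row 3: fits
  row 4: fits
  row 5: fits
  row 6: blocked -> lock at row 5

Answer: 5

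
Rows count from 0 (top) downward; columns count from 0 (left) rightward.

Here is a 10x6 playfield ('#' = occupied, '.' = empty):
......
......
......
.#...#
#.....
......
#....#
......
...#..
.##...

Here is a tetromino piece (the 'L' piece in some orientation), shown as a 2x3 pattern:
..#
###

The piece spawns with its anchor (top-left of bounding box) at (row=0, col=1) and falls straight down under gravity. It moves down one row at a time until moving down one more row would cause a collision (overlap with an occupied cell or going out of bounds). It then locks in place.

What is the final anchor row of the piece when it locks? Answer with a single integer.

Spawn at (row=0, col=1). Try each row:
  row 0: fits
  row 1: fits
  row 2: blocked -> lock at row 1

Answer: 1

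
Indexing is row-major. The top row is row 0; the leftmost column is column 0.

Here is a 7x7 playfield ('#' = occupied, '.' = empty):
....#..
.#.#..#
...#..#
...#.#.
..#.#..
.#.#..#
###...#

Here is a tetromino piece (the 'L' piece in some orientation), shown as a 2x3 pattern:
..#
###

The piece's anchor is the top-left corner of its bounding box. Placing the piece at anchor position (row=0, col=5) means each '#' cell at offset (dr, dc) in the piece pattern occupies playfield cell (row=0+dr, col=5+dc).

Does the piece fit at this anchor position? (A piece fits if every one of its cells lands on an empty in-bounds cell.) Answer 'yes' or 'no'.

Check each piece cell at anchor (0, 5):
  offset (0,2) -> (0,7): out of bounds -> FAIL
  offset (1,0) -> (1,5): empty -> OK
  offset (1,1) -> (1,6): occupied ('#') -> FAIL
  offset (1,2) -> (1,7): out of bounds -> FAIL
All cells valid: no

Answer: no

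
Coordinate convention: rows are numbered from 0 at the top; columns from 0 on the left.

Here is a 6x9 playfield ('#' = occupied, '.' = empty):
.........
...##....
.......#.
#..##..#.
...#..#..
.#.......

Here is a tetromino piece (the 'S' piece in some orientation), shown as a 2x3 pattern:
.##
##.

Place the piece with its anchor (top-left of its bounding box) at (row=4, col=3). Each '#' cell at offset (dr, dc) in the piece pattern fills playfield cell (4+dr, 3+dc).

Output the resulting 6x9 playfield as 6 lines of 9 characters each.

Answer: .........
...##....
.......#.
#..##..#.
...####..
.#.##....

Derivation:
Fill (4+0,3+1) = (4,4)
Fill (4+0,3+2) = (4,5)
Fill (4+1,3+0) = (5,3)
Fill (4+1,3+1) = (5,4)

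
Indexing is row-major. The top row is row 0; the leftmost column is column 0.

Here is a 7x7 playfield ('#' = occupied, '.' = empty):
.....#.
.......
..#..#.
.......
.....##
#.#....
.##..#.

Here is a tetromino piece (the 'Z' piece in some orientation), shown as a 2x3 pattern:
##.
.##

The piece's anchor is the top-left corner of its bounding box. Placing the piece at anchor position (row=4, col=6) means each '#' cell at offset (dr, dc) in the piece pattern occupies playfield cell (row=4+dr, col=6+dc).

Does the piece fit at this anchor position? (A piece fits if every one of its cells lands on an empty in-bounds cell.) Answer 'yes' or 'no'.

Answer: no

Derivation:
Check each piece cell at anchor (4, 6):
  offset (0,0) -> (4,6): occupied ('#') -> FAIL
  offset (0,1) -> (4,7): out of bounds -> FAIL
  offset (1,1) -> (5,7): out of bounds -> FAIL
  offset (1,2) -> (5,8): out of bounds -> FAIL
All cells valid: no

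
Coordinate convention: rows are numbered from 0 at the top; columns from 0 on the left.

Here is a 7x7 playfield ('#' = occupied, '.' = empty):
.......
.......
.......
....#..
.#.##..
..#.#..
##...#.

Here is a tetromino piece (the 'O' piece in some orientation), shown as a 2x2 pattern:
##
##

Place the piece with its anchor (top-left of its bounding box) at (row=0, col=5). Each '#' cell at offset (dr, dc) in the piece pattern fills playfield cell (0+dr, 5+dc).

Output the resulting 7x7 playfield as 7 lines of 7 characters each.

Answer: .....##
.....##
.......
....#..
.#.##..
..#.#..
##...#.

Derivation:
Fill (0+0,5+0) = (0,5)
Fill (0+0,5+1) = (0,6)
Fill (0+1,5+0) = (1,5)
Fill (0+1,5+1) = (1,6)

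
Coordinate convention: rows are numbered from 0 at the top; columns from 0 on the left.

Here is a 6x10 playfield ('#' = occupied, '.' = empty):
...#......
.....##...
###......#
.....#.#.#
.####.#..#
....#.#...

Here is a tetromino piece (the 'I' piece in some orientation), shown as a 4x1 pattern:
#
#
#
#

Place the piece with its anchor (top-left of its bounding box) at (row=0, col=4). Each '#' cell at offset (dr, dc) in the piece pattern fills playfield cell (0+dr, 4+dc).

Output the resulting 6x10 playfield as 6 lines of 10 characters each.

Fill (0+0,4+0) = (0,4)
Fill (0+1,4+0) = (1,4)
Fill (0+2,4+0) = (2,4)
Fill (0+3,4+0) = (3,4)

Answer: ...##.....
....###...
###.#....#
....##.#.#
.####.#..#
....#.#...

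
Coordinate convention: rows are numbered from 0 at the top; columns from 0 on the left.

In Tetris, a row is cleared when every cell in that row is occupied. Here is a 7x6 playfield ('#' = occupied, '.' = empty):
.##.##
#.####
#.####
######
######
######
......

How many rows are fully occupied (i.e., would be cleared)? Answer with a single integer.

Check each row:
  row 0: 2 empty cells -> not full
  row 1: 1 empty cell -> not full
  row 2: 1 empty cell -> not full
  row 3: 0 empty cells -> FULL (clear)
  row 4: 0 empty cells -> FULL (clear)
  row 5: 0 empty cells -> FULL (clear)
  row 6: 6 empty cells -> not full
Total rows cleared: 3

Answer: 3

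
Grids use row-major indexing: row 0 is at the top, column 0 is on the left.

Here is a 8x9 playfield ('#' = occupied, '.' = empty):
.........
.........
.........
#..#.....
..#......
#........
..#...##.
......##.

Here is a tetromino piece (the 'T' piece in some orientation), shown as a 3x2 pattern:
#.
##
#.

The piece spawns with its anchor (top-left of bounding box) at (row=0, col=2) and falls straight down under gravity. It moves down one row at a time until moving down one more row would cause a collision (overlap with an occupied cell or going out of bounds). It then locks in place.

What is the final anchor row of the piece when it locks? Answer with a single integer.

Answer: 1

Derivation:
Spawn at (row=0, col=2). Try each row:
  row 0: fits
  row 1: fits
  row 2: blocked -> lock at row 1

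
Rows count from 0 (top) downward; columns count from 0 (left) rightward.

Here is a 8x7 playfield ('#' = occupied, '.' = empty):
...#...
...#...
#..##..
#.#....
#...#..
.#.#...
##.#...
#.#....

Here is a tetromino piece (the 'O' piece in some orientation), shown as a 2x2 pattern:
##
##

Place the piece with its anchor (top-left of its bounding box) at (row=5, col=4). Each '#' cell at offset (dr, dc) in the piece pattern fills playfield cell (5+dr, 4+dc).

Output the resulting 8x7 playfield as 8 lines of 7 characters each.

Fill (5+0,4+0) = (5,4)
Fill (5+0,4+1) = (5,5)
Fill (5+1,4+0) = (6,4)
Fill (5+1,4+1) = (6,5)

Answer: ...#...
...#...
#..##..
#.#....
#...#..
.#.###.
##.###.
#.#....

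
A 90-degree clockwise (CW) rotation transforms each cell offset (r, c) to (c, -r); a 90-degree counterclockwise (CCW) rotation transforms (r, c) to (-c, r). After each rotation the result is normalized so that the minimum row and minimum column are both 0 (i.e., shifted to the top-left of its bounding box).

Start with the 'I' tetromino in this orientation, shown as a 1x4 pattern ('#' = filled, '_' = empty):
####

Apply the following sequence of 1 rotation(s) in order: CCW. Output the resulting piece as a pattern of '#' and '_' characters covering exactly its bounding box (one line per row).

Answer: #
#
#
#

Derivation:
Start:
####
After rotation 1 (CCW):
#
#
#
#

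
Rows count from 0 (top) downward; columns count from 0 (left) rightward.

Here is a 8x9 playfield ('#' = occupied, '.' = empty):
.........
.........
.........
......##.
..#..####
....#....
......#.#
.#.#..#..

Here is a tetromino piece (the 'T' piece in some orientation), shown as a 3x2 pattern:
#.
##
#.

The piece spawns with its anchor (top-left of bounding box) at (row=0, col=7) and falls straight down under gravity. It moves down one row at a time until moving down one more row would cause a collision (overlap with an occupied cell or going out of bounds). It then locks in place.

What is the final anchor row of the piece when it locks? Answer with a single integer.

Spawn at (row=0, col=7). Try each row:
  row 0: fits
  row 1: blocked -> lock at row 0

Answer: 0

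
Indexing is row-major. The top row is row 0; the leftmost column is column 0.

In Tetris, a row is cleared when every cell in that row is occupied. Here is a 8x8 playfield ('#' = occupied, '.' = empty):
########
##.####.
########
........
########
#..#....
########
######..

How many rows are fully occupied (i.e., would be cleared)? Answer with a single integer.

Check each row:
  row 0: 0 empty cells -> FULL (clear)
  row 1: 2 empty cells -> not full
  row 2: 0 empty cells -> FULL (clear)
  row 3: 8 empty cells -> not full
  row 4: 0 empty cells -> FULL (clear)
  row 5: 6 empty cells -> not full
  row 6: 0 empty cells -> FULL (clear)
  row 7: 2 empty cells -> not full
Total rows cleared: 4

Answer: 4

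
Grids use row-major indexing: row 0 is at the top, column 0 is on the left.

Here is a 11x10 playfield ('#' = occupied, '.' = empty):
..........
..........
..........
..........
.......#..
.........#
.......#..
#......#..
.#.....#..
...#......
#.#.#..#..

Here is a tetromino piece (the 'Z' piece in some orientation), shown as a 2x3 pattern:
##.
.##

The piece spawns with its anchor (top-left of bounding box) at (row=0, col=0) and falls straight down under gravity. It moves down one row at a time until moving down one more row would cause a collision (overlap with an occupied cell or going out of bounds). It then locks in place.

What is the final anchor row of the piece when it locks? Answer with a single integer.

Spawn at (row=0, col=0). Try each row:
  row 0: fits
  row 1: fits
  row 2: fits
  row 3: fits
  row 4: fits
  row 5: fits
  row 6: fits
  row 7: blocked -> lock at row 6

Answer: 6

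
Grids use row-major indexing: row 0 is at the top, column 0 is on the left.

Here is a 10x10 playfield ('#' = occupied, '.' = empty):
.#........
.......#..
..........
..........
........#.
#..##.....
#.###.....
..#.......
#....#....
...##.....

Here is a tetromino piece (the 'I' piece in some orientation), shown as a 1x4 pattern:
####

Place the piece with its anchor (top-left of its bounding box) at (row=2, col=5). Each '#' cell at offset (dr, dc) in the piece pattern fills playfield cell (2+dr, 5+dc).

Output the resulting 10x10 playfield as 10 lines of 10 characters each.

Fill (2+0,5+0) = (2,5)
Fill (2+0,5+1) = (2,6)
Fill (2+0,5+2) = (2,7)
Fill (2+0,5+3) = (2,8)

Answer: .#........
.......#..
.....####.
..........
........#.
#..##.....
#.###.....
..#.......
#....#....
...##.....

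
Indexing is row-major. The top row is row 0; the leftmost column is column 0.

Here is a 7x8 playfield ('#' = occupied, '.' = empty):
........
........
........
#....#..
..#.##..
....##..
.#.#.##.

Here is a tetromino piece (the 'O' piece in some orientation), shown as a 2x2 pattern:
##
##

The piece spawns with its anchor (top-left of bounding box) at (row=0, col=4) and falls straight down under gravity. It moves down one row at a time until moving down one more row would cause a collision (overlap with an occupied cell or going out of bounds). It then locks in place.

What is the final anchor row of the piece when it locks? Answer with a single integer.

Answer: 1

Derivation:
Spawn at (row=0, col=4). Try each row:
  row 0: fits
  row 1: fits
  row 2: blocked -> lock at row 1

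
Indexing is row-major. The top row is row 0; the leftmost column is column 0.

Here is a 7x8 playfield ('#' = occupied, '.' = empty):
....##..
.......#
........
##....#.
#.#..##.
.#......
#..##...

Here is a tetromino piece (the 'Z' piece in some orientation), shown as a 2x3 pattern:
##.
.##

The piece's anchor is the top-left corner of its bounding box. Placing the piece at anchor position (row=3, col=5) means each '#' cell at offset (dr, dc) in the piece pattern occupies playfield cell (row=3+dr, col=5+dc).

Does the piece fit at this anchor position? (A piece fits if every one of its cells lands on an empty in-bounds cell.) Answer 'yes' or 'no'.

Check each piece cell at anchor (3, 5):
  offset (0,0) -> (3,5): empty -> OK
  offset (0,1) -> (3,6): occupied ('#') -> FAIL
  offset (1,1) -> (4,6): occupied ('#') -> FAIL
  offset (1,2) -> (4,7): empty -> OK
All cells valid: no

Answer: no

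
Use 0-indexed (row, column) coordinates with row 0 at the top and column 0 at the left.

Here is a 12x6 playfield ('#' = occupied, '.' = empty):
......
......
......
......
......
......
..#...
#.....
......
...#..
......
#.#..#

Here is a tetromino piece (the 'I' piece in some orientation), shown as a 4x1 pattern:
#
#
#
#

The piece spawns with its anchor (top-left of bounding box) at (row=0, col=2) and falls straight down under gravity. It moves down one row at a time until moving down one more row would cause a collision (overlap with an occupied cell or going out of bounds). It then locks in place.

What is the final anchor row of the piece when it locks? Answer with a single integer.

Answer: 2

Derivation:
Spawn at (row=0, col=2). Try each row:
  row 0: fits
  row 1: fits
  row 2: fits
  row 3: blocked -> lock at row 2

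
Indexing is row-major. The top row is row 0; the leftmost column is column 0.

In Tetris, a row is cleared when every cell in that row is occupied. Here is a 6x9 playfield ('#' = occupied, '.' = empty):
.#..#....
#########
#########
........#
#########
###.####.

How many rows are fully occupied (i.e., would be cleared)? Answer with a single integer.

Check each row:
  row 0: 7 empty cells -> not full
  row 1: 0 empty cells -> FULL (clear)
  row 2: 0 empty cells -> FULL (clear)
  row 3: 8 empty cells -> not full
  row 4: 0 empty cells -> FULL (clear)
  row 5: 2 empty cells -> not full
Total rows cleared: 3

Answer: 3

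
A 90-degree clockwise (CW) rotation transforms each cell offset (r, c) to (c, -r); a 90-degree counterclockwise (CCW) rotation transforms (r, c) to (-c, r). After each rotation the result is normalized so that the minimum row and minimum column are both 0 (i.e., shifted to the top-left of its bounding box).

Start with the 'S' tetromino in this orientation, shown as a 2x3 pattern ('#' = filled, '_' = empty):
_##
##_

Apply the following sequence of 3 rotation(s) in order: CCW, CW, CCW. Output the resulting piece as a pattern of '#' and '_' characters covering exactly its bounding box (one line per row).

Start:
_##
##_
After rotation 1 (CCW):
#_
##
_#
After rotation 2 (CW):
_##
##_
After rotation 3 (CCW):
#_
##
_#

Answer: #_
##
_#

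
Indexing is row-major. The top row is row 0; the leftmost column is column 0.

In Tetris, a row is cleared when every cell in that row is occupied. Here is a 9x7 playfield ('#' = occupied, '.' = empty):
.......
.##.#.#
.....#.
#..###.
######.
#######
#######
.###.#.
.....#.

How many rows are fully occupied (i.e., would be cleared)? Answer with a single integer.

Answer: 2

Derivation:
Check each row:
  row 0: 7 empty cells -> not full
  row 1: 3 empty cells -> not full
  row 2: 6 empty cells -> not full
  row 3: 3 empty cells -> not full
  row 4: 1 empty cell -> not full
  row 5: 0 empty cells -> FULL (clear)
  row 6: 0 empty cells -> FULL (clear)
  row 7: 3 empty cells -> not full
  row 8: 6 empty cells -> not full
Total rows cleared: 2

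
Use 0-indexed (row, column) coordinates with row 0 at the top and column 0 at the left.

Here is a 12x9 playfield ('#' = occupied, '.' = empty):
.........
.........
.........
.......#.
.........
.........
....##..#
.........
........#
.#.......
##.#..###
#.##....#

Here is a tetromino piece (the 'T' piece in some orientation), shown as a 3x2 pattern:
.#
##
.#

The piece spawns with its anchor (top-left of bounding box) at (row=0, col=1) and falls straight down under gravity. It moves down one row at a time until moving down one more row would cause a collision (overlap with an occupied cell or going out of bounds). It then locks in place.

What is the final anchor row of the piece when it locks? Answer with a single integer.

Answer: 7

Derivation:
Spawn at (row=0, col=1). Try each row:
  row 0: fits
  row 1: fits
  row 2: fits
  row 3: fits
  row 4: fits
  row 5: fits
  row 6: fits
  row 7: fits
  row 8: blocked -> lock at row 7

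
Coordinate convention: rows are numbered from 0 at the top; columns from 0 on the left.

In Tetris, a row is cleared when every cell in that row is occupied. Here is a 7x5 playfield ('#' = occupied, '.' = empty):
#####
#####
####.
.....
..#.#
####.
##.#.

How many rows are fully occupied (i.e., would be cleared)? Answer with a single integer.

Answer: 2

Derivation:
Check each row:
  row 0: 0 empty cells -> FULL (clear)
  row 1: 0 empty cells -> FULL (clear)
  row 2: 1 empty cell -> not full
  row 3: 5 empty cells -> not full
  row 4: 3 empty cells -> not full
  row 5: 1 empty cell -> not full
  row 6: 2 empty cells -> not full
Total rows cleared: 2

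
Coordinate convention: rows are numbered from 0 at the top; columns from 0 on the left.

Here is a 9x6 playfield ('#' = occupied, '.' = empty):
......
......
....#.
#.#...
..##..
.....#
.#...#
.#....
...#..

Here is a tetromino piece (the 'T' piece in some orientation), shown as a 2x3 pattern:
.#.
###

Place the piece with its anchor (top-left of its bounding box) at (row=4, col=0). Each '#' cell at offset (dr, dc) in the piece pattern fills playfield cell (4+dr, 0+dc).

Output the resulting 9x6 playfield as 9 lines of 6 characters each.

Answer: ......
......
....#.
#.#...
.###..
###..#
.#...#
.#....
...#..

Derivation:
Fill (4+0,0+1) = (4,1)
Fill (4+1,0+0) = (5,0)
Fill (4+1,0+1) = (5,1)
Fill (4+1,0+2) = (5,2)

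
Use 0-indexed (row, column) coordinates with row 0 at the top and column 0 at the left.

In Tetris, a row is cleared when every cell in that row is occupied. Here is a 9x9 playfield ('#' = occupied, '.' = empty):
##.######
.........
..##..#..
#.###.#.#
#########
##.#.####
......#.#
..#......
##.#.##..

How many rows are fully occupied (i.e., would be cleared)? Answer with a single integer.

Check each row:
  row 0: 1 empty cell -> not full
  row 1: 9 empty cells -> not full
  row 2: 6 empty cells -> not full
  row 3: 3 empty cells -> not full
  row 4: 0 empty cells -> FULL (clear)
  row 5: 2 empty cells -> not full
  row 6: 7 empty cells -> not full
  row 7: 8 empty cells -> not full
  row 8: 4 empty cells -> not full
Total rows cleared: 1

Answer: 1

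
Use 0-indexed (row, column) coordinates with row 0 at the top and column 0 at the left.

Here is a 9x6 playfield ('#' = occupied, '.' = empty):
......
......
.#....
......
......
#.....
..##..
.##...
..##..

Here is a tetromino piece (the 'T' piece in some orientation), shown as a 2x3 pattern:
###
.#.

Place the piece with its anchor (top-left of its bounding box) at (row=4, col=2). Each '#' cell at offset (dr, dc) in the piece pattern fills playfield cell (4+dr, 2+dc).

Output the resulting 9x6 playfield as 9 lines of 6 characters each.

Fill (4+0,2+0) = (4,2)
Fill (4+0,2+1) = (4,3)
Fill (4+0,2+2) = (4,4)
Fill (4+1,2+1) = (5,3)

Answer: ......
......
.#....
......
..###.
#..#..
..##..
.##...
..##..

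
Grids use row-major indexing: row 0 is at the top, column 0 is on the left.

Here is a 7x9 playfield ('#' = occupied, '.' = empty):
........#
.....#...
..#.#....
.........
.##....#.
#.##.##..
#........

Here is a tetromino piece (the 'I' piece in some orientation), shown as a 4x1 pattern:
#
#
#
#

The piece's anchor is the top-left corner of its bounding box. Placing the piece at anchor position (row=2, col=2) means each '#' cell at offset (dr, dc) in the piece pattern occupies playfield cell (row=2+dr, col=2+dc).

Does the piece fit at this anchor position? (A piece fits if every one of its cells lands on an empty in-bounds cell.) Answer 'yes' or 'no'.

Answer: no

Derivation:
Check each piece cell at anchor (2, 2):
  offset (0,0) -> (2,2): occupied ('#') -> FAIL
  offset (1,0) -> (3,2): empty -> OK
  offset (2,0) -> (4,2): occupied ('#') -> FAIL
  offset (3,0) -> (5,2): occupied ('#') -> FAIL
All cells valid: no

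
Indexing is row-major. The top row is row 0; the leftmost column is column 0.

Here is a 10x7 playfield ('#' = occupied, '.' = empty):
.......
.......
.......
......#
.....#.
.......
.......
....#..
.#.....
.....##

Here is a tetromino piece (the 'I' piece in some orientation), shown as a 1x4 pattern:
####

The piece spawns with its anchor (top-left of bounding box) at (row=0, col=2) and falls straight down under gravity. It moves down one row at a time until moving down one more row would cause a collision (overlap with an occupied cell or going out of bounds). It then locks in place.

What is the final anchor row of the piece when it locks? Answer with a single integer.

Spawn at (row=0, col=2). Try each row:
  row 0: fits
  row 1: fits
  row 2: fits
  row 3: fits
  row 4: blocked -> lock at row 3

Answer: 3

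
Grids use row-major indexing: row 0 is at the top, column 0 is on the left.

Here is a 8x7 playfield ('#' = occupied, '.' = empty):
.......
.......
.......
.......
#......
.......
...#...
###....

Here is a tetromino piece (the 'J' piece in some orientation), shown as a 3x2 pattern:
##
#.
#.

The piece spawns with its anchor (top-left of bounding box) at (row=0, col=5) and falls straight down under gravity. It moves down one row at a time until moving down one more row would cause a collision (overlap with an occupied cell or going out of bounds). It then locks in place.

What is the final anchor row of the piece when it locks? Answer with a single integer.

Answer: 5

Derivation:
Spawn at (row=0, col=5). Try each row:
  row 0: fits
  row 1: fits
  row 2: fits
  row 3: fits
  row 4: fits
  row 5: fits
  row 6: blocked -> lock at row 5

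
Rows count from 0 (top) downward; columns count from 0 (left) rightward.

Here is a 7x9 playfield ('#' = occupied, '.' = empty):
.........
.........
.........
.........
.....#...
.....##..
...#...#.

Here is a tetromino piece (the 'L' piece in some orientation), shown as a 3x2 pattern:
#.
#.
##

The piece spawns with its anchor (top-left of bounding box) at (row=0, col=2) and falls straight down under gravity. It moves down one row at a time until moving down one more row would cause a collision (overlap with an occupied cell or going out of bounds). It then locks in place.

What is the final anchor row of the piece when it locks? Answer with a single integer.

Spawn at (row=0, col=2). Try each row:
  row 0: fits
  row 1: fits
  row 2: fits
  row 3: fits
  row 4: blocked -> lock at row 3

Answer: 3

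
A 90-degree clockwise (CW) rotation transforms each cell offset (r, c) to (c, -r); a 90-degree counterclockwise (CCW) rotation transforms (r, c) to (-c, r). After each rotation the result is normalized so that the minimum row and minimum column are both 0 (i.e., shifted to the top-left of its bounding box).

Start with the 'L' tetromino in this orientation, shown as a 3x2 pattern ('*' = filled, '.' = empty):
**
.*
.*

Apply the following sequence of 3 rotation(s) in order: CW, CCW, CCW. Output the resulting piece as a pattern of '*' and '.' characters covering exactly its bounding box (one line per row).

Start:
**
.*
.*
After rotation 1 (CW):
..*
***
After rotation 2 (CCW):
**
.*
.*
After rotation 3 (CCW):
***
*..

Answer: ***
*..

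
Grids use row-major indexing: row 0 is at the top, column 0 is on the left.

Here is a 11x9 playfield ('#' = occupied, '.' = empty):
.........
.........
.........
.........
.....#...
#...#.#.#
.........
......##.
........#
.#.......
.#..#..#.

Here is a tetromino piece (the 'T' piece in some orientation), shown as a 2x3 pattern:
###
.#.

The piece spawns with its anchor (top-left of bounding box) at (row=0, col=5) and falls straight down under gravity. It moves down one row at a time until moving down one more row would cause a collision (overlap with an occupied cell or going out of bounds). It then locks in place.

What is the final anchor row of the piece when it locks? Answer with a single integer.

Spawn at (row=0, col=5). Try each row:
  row 0: fits
  row 1: fits
  row 2: fits
  row 3: fits
  row 4: blocked -> lock at row 3

Answer: 3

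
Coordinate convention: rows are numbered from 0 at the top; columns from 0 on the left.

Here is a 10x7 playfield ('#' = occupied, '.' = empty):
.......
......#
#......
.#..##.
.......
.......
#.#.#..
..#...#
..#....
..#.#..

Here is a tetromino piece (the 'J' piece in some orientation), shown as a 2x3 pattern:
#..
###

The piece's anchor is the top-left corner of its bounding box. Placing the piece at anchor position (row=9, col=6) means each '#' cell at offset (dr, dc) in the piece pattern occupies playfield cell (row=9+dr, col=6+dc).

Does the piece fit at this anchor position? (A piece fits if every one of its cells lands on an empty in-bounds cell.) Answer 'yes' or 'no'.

Check each piece cell at anchor (9, 6):
  offset (0,0) -> (9,6): empty -> OK
  offset (1,0) -> (10,6): out of bounds -> FAIL
  offset (1,1) -> (10,7): out of bounds -> FAIL
  offset (1,2) -> (10,8): out of bounds -> FAIL
All cells valid: no

Answer: no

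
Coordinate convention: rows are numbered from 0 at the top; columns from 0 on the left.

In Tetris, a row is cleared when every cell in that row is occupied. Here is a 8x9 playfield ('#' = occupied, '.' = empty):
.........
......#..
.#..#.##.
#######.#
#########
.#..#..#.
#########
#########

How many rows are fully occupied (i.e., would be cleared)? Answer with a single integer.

Check each row:
  row 0: 9 empty cells -> not full
  row 1: 8 empty cells -> not full
  row 2: 5 empty cells -> not full
  row 3: 1 empty cell -> not full
  row 4: 0 empty cells -> FULL (clear)
  row 5: 6 empty cells -> not full
  row 6: 0 empty cells -> FULL (clear)
  row 7: 0 empty cells -> FULL (clear)
Total rows cleared: 3

Answer: 3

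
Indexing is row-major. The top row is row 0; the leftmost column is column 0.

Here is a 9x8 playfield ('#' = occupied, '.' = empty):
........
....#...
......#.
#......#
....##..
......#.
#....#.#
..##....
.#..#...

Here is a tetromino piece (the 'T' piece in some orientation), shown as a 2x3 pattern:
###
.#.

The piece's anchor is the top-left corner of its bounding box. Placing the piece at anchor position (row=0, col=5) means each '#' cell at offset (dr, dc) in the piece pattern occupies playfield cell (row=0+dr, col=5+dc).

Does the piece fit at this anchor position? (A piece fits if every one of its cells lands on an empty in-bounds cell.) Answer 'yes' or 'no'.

Answer: yes

Derivation:
Check each piece cell at anchor (0, 5):
  offset (0,0) -> (0,5): empty -> OK
  offset (0,1) -> (0,6): empty -> OK
  offset (0,2) -> (0,7): empty -> OK
  offset (1,1) -> (1,6): empty -> OK
All cells valid: yes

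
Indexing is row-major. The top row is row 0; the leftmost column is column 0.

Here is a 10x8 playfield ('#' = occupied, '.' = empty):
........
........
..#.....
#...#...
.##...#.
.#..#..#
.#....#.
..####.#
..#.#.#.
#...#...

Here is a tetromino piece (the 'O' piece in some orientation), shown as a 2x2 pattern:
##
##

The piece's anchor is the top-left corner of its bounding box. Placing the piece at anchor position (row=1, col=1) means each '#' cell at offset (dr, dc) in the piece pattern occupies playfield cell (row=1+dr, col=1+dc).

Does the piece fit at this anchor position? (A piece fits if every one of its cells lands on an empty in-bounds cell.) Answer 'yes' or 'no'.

Check each piece cell at anchor (1, 1):
  offset (0,0) -> (1,1): empty -> OK
  offset (0,1) -> (1,2): empty -> OK
  offset (1,0) -> (2,1): empty -> OK
  offset (1,1) -> (2,2): occupied ('#') -> FAIL
All cells valid: no

Answer: no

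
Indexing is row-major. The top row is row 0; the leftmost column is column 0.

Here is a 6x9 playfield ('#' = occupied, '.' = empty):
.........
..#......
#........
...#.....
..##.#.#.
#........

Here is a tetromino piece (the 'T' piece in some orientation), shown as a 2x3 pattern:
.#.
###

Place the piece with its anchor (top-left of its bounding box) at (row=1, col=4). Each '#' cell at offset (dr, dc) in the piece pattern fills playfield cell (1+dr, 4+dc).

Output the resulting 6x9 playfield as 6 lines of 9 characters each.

Fill (1+0,4+1) = (1,5)
Fill (1+1,4+0) = (2,4)
Fill (1+1,4+1) = (2,5)
Fill (1+1,4+2) = (2,6)

Answer: .........
..#..#...
#...###..
...#.....
..##.#.#.
#........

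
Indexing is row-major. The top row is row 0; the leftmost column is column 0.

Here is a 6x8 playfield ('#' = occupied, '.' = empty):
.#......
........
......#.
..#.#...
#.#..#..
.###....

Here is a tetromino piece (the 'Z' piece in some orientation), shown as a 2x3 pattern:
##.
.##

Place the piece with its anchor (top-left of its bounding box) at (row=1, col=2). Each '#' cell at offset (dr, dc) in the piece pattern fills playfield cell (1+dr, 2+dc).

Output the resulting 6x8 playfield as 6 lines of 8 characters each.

Fill (1+0,2+0) = (1,2)
Fill (1+0,2+1) = (1,3)
Fill (1+1,2+1) = (2,3)
Fill (1+1,2+2) = (2,4)

Answer: .#......
..##....
...##.#.
..#.#...
#.#..#..
.###....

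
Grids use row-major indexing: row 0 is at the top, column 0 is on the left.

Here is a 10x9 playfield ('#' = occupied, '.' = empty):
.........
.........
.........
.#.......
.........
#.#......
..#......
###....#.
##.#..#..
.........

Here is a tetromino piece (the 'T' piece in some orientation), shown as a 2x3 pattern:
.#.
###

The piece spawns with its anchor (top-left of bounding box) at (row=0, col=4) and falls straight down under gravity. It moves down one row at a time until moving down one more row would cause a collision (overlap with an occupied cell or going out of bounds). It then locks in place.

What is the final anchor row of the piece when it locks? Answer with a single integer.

Answer: 6

Derivation:
Spawn at (row=0, col=4). Try each row:
  row 0: fits
  row 1: fits
  row 2: fits
  row 3: fits
  row 4: fits
  row 5: fits
  row 6: fits
  row 7: blocked -> lock at row 6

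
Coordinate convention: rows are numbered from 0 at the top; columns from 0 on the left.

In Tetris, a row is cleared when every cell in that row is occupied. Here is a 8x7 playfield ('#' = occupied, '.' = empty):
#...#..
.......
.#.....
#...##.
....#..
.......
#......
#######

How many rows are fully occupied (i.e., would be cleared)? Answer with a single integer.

Answer: 1

Derivation:
Check each row:
  row 0: 5 empty cells -> not full
  row 1: 7 empty cells -> not full
  row 2: 6 empty cells -> not full
  row 3: 4 empty cells -> not full
  row 4: 6 empty cells -> not full
  row 5: 7 empty cells -> not full
  row 6: 6 empty cells -> not full
  row 7: 0 empty cells -> FULL (clear)
Total rows cleared: 1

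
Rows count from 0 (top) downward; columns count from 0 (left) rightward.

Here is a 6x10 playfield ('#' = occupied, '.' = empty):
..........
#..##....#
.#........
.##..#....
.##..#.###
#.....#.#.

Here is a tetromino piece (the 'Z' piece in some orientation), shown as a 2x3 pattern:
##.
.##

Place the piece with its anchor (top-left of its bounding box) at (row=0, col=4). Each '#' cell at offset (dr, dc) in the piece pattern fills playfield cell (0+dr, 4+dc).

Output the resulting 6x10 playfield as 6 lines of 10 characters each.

Answer: ....##....
#..####..#
.#........
.##..#....
.##..#.###
#.....#.#.

Derivation:
Fill (0+0,4+0) = (0,4)
Fill (0+0,4+1) = (0,5)
Fill (0+1,4+1) = (1,5)
Fill (0+1,4+2) = (1,6)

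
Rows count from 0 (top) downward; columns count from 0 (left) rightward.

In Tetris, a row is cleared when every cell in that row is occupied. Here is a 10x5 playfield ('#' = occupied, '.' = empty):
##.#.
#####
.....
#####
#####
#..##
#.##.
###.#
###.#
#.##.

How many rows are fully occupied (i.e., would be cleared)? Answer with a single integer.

Answer: 3

Derivation:
Check each row:
  row 0: 2 empty cells -> not full
  row 1: 0 empty cells -> FULL (clear)
  row 2: 5 empty cells -> not full
  row 3: 0 empty cells -> FULL (clear)
  row 4: 0 empty cells -> FULL (clear)
  row 5: 2 empty cells -> not full
  row 6: 2 empty cells -> not full
  row 7: 1 empty cell -> not full
  row 8: 1 empty cell -> not full
  row 9: 2 empty cells -> not full
Total rows cleared: 3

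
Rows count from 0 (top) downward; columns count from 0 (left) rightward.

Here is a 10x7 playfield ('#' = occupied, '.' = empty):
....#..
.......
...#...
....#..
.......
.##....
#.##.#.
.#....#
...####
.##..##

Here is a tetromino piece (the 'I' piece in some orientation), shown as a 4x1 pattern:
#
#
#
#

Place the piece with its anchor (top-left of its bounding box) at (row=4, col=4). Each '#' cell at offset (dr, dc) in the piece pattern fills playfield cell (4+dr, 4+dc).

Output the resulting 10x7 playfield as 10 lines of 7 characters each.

Answer: ....#..
.......
...#...
....#..
....#..
.##.#..
#.####.
.#..#.#
...####
.##..##

Derivation:
Fill (4+0,4+0) = (4,4)
Fill (4+1,4+0) = (5,4)
Fill (4+2,4+0) = (6,4)
Fill (4+3,4+0) = (7,4)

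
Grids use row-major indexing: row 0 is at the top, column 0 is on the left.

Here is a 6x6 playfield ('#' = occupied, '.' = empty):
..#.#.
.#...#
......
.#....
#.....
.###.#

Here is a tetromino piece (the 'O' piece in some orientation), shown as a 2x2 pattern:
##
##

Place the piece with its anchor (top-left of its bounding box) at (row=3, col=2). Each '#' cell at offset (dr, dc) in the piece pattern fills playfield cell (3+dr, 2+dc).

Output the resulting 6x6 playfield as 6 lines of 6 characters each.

Fill (3+0,2+0) = (3,2)
Fill (3+0,2+1) = (3,3)
Fill (3+1,2+0) = (4,2)
Fill (3+1,2+1) = (4,3)

Answer: ..#.#.
.#...#
......
.###..
#.##..
.###.#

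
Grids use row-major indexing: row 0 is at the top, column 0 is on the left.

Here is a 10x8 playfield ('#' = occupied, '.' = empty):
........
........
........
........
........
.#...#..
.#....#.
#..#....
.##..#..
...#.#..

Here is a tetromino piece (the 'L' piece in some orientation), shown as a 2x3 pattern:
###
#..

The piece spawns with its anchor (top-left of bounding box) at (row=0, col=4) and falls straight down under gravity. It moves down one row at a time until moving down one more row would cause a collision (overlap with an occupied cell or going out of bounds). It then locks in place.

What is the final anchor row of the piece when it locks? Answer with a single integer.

Answer: 4

Derivation:
Spawn at (row=0, col=4). Try each row:
  row 0: fits
  row 1: fits
  row 2: fits
  row 3: fits
  row 4: fits
  row 5: blocked -> lock at row 4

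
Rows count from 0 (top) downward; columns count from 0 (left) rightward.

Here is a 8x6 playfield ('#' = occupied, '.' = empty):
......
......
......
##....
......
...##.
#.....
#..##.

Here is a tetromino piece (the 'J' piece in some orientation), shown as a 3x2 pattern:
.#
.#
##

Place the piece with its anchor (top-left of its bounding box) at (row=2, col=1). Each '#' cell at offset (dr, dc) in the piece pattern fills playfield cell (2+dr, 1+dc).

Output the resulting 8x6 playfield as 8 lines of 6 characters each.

Fill (2+0,1+1) = (2,2)
Fill (2+1,1+1) = (3,2)
Fill (2+2,1+0) = (4,1)
Fill (2+2,1+1) = (4,2)

Answer: ......
......
..#...
###...
.##...
...##.
#.....
#..##.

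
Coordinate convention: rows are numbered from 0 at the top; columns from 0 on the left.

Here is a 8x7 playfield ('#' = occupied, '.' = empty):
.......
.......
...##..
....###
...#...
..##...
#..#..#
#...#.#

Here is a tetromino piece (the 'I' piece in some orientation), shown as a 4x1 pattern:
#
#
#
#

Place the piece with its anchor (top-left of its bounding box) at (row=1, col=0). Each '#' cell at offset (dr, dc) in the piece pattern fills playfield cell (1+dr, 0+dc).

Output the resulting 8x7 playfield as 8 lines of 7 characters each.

Fill (1+0,0+0) = (1,0)
Fill (1+1,0+0) = (2,0)
Fill (1+2,0+0) = (3,0)
Fill (1+3,0+0) = (4,0)

Answer: .......
#......
#..##..
#...###
#..#...
..##...
#..#..#
#...#.#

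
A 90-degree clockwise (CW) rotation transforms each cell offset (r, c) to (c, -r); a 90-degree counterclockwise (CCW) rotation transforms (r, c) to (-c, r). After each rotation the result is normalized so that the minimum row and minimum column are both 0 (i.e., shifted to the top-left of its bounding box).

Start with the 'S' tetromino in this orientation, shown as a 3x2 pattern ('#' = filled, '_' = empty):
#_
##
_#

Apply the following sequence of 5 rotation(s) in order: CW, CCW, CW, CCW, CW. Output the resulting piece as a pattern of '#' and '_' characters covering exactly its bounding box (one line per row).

Start:
#_
##
_#
After rotation 1 (CW):
_##
##_
After rotation 2 (CCW):
#_
##
_#
After rotation 3 (CW):
_##
##_
After rotation 4 (CCW):
#_
##
_#
After rotation 5 (CW):
_##
##_

Answer: _##
##_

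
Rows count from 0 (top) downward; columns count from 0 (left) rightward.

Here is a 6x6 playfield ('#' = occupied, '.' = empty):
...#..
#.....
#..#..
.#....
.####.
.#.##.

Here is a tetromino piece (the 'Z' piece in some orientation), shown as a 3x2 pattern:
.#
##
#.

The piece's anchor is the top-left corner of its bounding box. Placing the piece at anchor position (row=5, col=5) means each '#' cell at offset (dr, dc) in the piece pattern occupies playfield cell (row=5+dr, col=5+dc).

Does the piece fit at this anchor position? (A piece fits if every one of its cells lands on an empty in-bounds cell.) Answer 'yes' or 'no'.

Check each piece cell at anchor (5, 5):
  offset (0,1) -> (5,6): out of bounds -> FAIL
  offset (1,0) -> (6,5): out of bounds -> FAIL
  offset (1,1) -> (6,6): out of bounds -> FAIL
  offset (2,0) -> (7,5): out of bounds -> FAIL
All cells valid: no

Answer: no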